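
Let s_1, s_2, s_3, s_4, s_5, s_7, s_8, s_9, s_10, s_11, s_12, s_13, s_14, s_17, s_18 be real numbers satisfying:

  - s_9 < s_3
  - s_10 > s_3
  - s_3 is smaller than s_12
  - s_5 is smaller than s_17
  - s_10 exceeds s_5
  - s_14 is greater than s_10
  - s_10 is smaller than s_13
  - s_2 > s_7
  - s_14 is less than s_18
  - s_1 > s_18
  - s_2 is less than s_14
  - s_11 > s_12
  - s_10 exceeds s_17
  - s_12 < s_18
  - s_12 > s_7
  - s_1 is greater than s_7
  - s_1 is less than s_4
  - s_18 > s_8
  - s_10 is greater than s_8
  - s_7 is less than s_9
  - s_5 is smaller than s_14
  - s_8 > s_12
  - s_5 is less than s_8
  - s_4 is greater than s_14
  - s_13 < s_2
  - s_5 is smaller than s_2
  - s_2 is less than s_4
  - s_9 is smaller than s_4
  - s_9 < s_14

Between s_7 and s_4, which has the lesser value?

s_7 < s_9 and s_9 < s_3 give s_7 < s_3.
With s_3 < s_12: s_7 < s_9 < s_3 < s_12.
Then s_12 < s_8 extends the chain to s_8.
With s_8 < s_10: s_7 < s_9 < s_3 < s_12 < s_8 < s_10.
With s_10 < s_13: s_7 < s_9 < s_3 < s_12 < s_8 < s_10 < s_13.
Then s_13 < s_2 extends the chain to s_2.
With s_2 < s_14: s_7 < s_9 < s_3 < s_12 < s_8 < s_10 < s_13 < s_2 < s_14.
With s_14 < s_18: s_7 < s_9 < s_3 < s_12 < s_8 < s_10 < s_13 < s_2 < s_14 < s_18.
With s_18 < s_1: s_7 < s_9 < s_3 < s_12 < s_8 < s_10 < s_13 < s_2 < s_14 < s_18 < s_1.
With s_1 < s_4: s_7 < s_9 < s_3 < s_12 < s_8 < s_10 < s_13 < s_2 < s_14 < s_18 < s_1 < s_4.
So s_7 < s_4; s_7 is the smaller of the two.

s_7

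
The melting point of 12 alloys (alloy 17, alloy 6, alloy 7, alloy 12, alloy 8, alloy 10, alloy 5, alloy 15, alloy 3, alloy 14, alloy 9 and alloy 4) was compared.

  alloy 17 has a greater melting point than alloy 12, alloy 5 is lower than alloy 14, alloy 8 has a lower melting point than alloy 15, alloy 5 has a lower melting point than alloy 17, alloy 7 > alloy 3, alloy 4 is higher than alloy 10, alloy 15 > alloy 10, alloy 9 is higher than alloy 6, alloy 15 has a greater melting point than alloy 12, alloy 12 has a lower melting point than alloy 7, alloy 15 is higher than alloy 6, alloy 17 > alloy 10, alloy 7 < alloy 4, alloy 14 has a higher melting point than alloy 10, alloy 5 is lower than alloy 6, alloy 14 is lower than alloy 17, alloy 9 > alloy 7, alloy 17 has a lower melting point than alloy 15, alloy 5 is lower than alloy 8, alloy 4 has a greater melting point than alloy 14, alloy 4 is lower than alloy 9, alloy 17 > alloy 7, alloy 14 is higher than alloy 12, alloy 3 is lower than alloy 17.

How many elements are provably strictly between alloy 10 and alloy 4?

1

The relations place alloy 10 below alloy 4. An element lies strictly between them when it is forced above alloy 10 and also forced below alloy 4.
Above alloy 10: {alloy 14, alloy 17, alloy 9, alloy 15}. Below alloy 4: {alloy 5, alloy 12, alloy 3, alloy 7, alloy 14}.
Intersection: {alloy 14} — 1.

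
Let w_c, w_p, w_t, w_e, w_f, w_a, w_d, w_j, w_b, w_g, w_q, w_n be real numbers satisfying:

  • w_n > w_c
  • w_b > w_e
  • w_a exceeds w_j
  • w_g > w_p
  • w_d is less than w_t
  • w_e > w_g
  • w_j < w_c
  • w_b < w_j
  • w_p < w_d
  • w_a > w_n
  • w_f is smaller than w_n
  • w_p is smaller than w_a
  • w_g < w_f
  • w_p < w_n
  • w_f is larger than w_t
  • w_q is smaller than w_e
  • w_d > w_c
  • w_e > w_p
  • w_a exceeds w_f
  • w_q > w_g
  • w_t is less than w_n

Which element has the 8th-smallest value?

w_d

Chaining the given pairs: w_p < w_g < w_q < w_e < w_b < w_j < w_c < w_d < w_t < w_f < w_n < w_a.
The 8th smallest is w_d.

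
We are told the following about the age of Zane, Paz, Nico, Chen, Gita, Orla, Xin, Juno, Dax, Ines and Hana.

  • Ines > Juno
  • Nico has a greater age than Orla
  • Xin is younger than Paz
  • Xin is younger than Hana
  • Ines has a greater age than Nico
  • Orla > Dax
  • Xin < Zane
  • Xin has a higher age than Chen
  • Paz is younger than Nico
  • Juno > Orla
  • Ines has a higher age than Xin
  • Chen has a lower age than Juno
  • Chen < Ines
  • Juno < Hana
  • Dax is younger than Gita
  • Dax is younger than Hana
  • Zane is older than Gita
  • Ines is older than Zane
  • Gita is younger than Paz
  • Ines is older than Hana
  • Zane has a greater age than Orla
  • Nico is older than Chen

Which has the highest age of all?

Chaining downward from Ines: directly below it, Chen, Xin, Juno, Zane, Hana, Nico; then Dax, Orla, Gita, Paz.
That covers every other element, and nothing is given above Ines, so Ines is the highest age.

Ines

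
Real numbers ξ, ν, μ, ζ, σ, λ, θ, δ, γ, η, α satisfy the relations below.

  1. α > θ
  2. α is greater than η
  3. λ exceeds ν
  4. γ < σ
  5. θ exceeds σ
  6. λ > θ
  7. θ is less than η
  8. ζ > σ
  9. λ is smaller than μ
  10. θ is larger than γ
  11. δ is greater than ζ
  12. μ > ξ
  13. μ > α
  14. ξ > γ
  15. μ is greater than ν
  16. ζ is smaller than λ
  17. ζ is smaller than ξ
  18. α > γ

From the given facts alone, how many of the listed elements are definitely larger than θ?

4

The elements the relations force above θ are η, λ, α, μ — no chain reaches any other.
That is 4.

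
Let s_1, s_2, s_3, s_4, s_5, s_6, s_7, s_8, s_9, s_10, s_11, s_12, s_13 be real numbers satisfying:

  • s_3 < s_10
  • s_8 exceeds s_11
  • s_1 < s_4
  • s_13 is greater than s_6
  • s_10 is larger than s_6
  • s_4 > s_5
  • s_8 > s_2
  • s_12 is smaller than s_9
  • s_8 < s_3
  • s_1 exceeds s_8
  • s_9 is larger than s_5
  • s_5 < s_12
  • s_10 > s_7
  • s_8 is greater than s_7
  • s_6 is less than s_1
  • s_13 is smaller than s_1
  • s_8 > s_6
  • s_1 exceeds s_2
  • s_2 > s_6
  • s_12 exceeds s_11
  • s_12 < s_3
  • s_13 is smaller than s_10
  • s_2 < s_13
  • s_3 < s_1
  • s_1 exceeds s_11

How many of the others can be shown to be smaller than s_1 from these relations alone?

9

The elements the relations force below s_1 are s_6, s_2, s_7, s_5, s_11, s_8, s_13, s_12, s_3 — no chain reaches any other.
That is 9.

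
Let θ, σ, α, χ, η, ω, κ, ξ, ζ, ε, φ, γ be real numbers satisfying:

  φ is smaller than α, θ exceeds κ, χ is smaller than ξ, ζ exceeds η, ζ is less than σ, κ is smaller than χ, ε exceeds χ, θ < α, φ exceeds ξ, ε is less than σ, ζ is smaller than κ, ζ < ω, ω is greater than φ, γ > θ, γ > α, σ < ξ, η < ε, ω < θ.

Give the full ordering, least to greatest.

Nothing is placed below η, so it is least; from there η < ζ; ζ < κ; κ < χ; χ < ε; ε < σ; σ < ξ; ξ < φ; φ < ω; ω < θ; θ < α; α < γ, each given directly.

η < ζ < κ < χ < ε < σ < ξ < φ < ω < θ < α < γ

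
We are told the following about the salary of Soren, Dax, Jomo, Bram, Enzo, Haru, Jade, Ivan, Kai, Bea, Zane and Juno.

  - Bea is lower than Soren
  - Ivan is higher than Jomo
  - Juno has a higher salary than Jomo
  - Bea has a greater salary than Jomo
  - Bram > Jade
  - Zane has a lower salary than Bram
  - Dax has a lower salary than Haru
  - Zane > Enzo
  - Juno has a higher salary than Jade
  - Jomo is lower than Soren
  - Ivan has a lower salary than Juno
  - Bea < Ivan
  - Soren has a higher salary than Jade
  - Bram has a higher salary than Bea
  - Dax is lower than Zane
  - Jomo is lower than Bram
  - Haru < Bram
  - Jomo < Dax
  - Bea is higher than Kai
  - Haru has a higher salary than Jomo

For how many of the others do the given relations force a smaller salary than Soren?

4

The elements the relations force below Soren are Kai, Jomo, Bea, Jade — no chain reaches any other.
That is 4.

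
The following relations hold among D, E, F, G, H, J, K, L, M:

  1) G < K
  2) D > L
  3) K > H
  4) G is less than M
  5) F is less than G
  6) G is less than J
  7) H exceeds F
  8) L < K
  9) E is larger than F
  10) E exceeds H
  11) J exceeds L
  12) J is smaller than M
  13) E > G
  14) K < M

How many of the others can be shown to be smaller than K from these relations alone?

4

Directly below K: H, L, G.
One step further: F (4 so far).
Nothing else is reachable below K; 4 in all.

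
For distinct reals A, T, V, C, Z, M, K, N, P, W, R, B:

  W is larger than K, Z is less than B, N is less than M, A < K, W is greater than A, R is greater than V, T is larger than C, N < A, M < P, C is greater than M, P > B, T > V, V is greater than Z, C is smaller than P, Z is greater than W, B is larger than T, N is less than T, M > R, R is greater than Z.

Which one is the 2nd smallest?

A

Piecing the relations together gives one ordering: N < A < K < W < Z < V < R < M < C < T < B < P.
Counting 2 from the smallest end gives A.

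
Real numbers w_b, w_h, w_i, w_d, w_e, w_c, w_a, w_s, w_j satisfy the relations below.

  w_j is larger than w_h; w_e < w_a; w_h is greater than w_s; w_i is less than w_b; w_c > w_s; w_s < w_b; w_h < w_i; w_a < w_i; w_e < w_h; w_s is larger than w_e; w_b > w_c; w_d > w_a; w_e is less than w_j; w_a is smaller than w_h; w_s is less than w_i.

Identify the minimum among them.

w_e

Chaining upward from w_e: directly above it, w_s, w_a, w_h, w_j; then w_i, w_c, w_d, w_b.
That covers every other element, and nothing is given below w_e, so w_e is the minimum.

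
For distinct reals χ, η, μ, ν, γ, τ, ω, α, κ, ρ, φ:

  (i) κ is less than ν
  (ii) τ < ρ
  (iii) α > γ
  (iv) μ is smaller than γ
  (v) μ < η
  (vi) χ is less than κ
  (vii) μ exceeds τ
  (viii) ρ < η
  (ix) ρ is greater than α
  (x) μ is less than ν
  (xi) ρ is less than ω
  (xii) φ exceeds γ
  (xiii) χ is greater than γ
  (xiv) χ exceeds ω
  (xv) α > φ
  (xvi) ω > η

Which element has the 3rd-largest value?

χ

Chaining the given pairs: τ < μ < γ < φ < α < ρ < η < ω < χ < κ < ν.
Counting 3 from the largest end gives χ.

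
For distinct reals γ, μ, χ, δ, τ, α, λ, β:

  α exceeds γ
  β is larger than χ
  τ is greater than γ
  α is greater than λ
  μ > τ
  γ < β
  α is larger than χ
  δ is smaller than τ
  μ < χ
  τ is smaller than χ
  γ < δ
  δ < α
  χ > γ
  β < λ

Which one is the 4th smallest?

Piecing the relations together gives one ordering: γ < δ < τ < μ < χ < β < λ < α.
The 4th smallest is μ.

μ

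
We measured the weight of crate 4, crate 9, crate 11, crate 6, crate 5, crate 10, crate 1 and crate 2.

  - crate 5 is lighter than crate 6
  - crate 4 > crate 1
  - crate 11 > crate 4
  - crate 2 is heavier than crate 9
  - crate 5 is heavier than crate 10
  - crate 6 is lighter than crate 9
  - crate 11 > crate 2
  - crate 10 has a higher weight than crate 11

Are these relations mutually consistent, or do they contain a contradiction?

We have crate 2 < crate 11 stated directly, yet also crate 11 < crate 10 < crate 5 < crate 6 < crate 9 < crate 2 by chaining the others — so crate 11 < crate 2. Contradiction.

inconsistent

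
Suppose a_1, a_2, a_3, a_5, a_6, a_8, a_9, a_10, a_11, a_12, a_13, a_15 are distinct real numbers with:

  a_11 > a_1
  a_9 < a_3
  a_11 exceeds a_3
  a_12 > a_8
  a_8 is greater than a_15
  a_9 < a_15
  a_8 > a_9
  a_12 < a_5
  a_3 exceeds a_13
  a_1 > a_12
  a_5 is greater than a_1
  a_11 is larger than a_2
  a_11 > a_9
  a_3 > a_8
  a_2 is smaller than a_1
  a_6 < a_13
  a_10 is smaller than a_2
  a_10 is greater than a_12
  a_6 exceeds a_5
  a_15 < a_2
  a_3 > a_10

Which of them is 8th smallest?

a_5

The consecutive relations fix a unique order: a_9 < a_15 < a_8 < a_12 < a_10 < a_2 < a_1 < a_5 < a_6 < a_13 < a_3 < a_11.
The 8th smallest is a_5.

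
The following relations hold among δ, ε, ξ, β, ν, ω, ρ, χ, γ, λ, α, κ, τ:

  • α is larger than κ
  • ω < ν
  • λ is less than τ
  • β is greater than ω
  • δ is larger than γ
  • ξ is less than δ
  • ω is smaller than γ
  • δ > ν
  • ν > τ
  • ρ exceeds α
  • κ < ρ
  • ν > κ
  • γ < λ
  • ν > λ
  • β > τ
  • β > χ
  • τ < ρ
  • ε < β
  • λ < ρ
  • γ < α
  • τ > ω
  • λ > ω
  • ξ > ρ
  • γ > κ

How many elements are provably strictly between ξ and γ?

4

The relations place γ below ξ. An element lies strictly between them when it is forced above γ and also forced below ξ.
Above γ: {α, λ, τ, ν, ρ, β, δ}. Below ξ: {ω, κ, α, λ, τ, ρ}.
Intersection: {α, λ, τ, ρ} — 4.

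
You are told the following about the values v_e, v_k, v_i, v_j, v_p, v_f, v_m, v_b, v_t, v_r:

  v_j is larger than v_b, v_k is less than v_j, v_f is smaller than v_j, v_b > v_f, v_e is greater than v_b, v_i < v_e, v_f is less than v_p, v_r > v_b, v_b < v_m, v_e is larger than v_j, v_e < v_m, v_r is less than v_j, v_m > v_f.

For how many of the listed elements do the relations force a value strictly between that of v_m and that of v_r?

2

Chaining upward from v_r reaches: v_j, v_e.
Chaining downward from v_m reaches: v_f, v_k, v_i, v_b, v_j, v_e.
Strictly between v_r and v_m are those in both lists: v_j, v_e — 2 elements.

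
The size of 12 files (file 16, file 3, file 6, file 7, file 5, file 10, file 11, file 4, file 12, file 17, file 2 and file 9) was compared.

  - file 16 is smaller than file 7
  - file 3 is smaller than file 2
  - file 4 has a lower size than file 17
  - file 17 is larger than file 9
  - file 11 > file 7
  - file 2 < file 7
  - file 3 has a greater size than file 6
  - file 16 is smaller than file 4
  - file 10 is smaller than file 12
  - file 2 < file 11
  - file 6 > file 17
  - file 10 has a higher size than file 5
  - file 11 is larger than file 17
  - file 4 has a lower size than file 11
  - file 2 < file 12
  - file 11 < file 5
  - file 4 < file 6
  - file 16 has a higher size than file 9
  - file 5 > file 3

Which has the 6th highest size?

The consecutive relations fix a unique order: file 9 < file 16 < file 4 < file 17 < file 6 < file 3 < file 2 < file 7 < file 11 < file 5 < file 10 < file 12.
The 6th largest is file 2.

file 2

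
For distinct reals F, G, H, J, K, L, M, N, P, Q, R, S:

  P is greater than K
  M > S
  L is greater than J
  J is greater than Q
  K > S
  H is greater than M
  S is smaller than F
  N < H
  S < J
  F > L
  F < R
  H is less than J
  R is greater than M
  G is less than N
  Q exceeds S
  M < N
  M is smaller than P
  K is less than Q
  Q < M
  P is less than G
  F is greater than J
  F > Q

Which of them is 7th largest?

Piecing the relations together gives one ordering: S < K < Q < M < P < G < N < H < J < L < F < R.
Counting 7 from the largest end gives G.

G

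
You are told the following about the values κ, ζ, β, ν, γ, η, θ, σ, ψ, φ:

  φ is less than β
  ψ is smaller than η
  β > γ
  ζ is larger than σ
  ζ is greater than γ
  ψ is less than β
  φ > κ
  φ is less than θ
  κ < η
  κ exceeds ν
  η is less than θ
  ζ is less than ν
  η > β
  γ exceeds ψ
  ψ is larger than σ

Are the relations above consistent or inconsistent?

Every relation is compatible with σ < ψ < γ < ζ < ν < κ < φ < β < η < θ; the set is consistent.

consistent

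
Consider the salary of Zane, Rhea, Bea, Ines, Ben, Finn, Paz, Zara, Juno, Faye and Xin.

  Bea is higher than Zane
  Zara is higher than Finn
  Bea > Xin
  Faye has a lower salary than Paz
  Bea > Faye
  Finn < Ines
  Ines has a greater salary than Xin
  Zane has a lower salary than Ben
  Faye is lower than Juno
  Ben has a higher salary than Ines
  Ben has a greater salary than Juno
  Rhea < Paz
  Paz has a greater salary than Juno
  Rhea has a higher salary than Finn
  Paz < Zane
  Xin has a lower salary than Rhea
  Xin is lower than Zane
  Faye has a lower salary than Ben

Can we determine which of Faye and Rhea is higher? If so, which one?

undetermined

Following every chain through Faye: above Faye we get Juno, Paz, Zane, Bea, Ben.
Rhea is not reached, and no chain runs the other way from Rhea to Faye.
So the given relations leave the order of Faye and Rhea undetermined.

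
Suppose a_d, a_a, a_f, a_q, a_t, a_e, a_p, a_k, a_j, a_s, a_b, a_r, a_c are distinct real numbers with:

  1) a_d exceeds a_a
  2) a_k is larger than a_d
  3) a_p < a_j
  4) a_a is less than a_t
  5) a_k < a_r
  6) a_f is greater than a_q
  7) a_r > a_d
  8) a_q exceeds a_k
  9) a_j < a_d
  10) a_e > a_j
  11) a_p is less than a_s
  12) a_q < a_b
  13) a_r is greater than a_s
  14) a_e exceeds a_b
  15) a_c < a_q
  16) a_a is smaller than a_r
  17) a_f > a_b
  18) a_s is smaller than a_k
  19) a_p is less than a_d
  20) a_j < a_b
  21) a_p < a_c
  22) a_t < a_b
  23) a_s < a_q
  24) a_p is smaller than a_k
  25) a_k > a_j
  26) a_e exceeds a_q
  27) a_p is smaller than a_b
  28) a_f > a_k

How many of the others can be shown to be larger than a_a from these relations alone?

The elements the relations force above a_a are a_t, a_d, a_k, a_q, a_b, a_f, a_e, a_r — no chain reaches any other.
That is 8.

8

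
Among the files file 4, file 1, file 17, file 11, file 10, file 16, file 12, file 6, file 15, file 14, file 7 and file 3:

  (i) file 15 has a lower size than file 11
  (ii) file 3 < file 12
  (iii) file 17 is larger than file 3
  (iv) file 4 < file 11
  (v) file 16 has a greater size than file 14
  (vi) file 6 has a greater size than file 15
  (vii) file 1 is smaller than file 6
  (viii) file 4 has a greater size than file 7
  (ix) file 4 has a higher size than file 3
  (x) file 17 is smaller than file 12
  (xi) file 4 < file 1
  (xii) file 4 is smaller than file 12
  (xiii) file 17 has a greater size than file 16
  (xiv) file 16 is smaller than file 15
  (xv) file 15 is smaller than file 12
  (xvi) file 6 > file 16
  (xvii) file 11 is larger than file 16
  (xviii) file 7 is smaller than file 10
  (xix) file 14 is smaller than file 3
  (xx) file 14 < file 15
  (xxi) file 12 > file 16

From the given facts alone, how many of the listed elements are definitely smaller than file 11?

The elements the relations force below file 11 are file 14, file 16, file 3, file 7, file 4, file 15 — no chain reaches any other.
That is 6.

6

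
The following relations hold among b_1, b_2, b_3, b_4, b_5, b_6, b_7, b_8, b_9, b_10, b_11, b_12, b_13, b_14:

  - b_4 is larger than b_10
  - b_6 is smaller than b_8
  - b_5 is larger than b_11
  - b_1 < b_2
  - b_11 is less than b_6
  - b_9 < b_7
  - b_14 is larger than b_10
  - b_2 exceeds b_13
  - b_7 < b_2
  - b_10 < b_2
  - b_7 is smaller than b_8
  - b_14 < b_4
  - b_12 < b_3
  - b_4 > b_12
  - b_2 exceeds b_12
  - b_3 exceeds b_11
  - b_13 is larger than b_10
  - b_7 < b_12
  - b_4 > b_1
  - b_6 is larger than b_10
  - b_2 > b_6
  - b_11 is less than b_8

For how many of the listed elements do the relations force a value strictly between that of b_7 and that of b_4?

The relations place b_7 below b_4. An element lies strictly between them when it is forced above b_7 and also forced below b_4.
Above b_7: {b_12, b_3, b_8, b_2}. Below b_4: {b_10, b_9, b_14, b_1, b_12}.
Intersection: {b_12} — 1.

1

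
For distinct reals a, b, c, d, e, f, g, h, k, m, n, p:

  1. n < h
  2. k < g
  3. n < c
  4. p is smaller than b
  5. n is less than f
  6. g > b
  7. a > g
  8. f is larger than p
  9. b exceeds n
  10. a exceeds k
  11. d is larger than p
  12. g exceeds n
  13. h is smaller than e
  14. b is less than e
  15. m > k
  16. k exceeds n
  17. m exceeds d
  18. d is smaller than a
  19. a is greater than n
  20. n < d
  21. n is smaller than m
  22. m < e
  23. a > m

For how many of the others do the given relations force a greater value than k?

4

The elements the relations force above k are m, g, e, a — no chain reaches any other.
That is 4.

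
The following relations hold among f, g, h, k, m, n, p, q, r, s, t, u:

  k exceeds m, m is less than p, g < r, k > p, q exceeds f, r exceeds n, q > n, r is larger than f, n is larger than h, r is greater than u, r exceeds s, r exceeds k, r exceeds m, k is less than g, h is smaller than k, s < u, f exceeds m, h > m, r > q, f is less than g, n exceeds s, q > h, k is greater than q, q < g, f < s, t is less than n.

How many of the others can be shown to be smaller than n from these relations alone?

5

The elements the relations force below n are m, f, s, t, h — no chain reaches any other.
That is 5.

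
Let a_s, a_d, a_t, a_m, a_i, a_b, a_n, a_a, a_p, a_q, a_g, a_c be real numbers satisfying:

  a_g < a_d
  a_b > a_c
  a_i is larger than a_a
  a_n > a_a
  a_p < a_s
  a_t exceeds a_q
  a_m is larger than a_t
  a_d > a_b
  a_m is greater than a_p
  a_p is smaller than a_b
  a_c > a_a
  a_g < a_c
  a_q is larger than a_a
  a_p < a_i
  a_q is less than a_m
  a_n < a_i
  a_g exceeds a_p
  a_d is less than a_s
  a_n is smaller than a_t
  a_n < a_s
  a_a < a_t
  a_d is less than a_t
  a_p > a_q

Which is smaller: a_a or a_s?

The relevant relations are a_a < a_q; a_q < a_p; a_p < a_g; a_g < a_c; a_c < a_b; a_b < a_d; a_d < a_s.
Together: a_a < a_q < a_p < a_g < a_c < a_b < a_d < a_s.
So a_a < a_s; a_a is the smaller of the two.

a_a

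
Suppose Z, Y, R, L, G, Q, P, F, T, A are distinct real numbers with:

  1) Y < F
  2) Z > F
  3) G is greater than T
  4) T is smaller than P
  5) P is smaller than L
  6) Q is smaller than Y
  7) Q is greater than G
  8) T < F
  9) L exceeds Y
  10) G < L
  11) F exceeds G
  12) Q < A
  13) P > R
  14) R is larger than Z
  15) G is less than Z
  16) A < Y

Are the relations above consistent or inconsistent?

consistent

Every relation is compatible with T < G < Q < A < Y < F < Z < R < P < L; the set is consistent.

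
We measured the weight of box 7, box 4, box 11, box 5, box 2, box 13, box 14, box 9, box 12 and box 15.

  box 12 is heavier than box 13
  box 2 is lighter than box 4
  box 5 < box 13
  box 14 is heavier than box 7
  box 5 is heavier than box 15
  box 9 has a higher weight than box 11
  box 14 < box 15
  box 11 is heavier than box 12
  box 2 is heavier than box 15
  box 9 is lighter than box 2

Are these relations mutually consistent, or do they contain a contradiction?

consistent

Every relation is compatible with box 7 < box 14 < box 15 < box 5 < box 13 < box 12 < box 11 < box 9 < box 2 < box 4; the set is consistent.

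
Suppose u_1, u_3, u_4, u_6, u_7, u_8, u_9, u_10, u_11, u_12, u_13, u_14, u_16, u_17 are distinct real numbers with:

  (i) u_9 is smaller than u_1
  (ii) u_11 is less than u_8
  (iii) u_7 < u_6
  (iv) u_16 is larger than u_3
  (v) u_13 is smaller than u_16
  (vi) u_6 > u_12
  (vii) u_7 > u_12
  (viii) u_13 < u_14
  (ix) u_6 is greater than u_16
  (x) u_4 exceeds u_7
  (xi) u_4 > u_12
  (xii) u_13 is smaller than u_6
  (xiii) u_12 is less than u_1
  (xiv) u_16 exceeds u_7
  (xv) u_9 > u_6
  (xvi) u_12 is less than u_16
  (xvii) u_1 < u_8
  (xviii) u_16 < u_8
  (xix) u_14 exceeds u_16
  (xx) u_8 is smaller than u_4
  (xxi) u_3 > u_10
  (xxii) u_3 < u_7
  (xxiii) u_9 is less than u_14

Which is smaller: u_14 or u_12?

Following the relations from u_12: u_12 < u_7 < u_16 < u_6 < u_9 < u_14.
So u_12 < u_14; u_12 is the smaller of the two.

u_12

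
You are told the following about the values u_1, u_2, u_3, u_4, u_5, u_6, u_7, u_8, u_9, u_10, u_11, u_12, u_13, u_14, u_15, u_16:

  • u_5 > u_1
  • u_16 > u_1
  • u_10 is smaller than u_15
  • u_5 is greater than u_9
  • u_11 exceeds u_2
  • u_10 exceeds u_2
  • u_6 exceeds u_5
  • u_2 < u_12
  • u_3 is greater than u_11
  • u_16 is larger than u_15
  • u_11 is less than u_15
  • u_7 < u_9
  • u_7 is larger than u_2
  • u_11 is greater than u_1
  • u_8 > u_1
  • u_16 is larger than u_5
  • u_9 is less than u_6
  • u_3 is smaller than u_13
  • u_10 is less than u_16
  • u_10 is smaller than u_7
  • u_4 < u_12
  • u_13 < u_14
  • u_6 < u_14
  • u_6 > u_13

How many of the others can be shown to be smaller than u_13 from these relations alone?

Directly below u_13: u_3.
One step further: u_11 (2 so far).
One step further: u_2, u_1 (4 so far).
No other element is forced below u_13 by the given relations, so the count is 4.

4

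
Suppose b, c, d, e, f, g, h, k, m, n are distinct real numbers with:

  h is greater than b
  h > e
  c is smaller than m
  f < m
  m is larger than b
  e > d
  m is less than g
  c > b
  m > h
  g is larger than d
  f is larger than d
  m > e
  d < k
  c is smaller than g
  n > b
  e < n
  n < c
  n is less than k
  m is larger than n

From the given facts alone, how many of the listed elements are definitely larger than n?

4

From n the given relations immediately reach c, m, k.
From those, g — 4 in total.
Nothing else is reachable above n; 4 in all.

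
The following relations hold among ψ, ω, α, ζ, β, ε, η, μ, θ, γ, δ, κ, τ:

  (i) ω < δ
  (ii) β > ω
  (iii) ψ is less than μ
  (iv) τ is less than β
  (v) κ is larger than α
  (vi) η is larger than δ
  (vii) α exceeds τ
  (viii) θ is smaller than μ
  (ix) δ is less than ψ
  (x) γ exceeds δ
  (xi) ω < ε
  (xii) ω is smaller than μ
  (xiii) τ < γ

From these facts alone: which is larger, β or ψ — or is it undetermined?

Following every chain through ψ: above ψ we get μ; below ψ we get ω, δ.
β is not reached, and no chain runs the other way from β to ψ.
So the given relations leave the order of ψ and β undetermined.

undetermined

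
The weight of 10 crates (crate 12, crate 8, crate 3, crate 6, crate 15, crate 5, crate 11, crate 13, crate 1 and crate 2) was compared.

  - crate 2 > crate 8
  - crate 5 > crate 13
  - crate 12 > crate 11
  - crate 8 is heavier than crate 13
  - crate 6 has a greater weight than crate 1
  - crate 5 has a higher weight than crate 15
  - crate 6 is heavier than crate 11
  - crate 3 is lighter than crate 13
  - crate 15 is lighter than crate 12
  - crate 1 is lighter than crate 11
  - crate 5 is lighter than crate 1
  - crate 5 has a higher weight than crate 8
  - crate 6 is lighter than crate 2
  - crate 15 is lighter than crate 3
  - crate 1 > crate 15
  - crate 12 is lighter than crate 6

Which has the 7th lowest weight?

crate 11

Chaining the given pairs: crate 15 < crate 3 < crate 13 < crate 8 < crate 5 < crate 1 < crate 11 < crate 12 < crate 6 < crate 2.
The 7th smallest is crate 11.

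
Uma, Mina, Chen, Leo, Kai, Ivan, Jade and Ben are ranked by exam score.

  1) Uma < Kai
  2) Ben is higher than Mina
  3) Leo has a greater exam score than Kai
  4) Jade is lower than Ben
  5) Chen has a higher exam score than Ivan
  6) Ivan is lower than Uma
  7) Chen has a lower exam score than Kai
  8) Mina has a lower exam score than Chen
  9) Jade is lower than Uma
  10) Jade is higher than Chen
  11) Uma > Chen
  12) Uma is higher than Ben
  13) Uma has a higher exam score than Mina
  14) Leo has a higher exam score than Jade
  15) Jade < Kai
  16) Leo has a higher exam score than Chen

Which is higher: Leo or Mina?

The relevant relations are Mina < Chen; Chen < Jade; Jade < Ben; Ben < Uma; Uma < Kai; Kai < Leo.
Together: Mina < Chen < Jade < Ben < Uma < Kai < Leo.
So Mina < Leo; Leo is the higher of the two.

Leo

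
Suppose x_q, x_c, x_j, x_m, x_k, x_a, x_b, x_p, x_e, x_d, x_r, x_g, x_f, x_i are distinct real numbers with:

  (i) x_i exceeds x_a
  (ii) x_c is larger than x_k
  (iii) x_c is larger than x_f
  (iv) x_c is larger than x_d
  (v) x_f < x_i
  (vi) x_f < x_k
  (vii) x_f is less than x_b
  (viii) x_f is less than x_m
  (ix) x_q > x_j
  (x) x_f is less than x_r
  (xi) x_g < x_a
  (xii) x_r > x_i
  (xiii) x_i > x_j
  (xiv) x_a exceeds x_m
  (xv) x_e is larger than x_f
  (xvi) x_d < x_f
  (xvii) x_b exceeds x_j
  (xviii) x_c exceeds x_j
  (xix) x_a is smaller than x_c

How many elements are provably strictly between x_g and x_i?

The relations place x_g below x_i. An element lies strictly between them when it is forced above x_g and also forced below x_i.
Above x_g: {x_a, x_r, x_c}. Below x_i: {x_d, x_j, x_f, x_m, x_a}.
Intersection: {x_a} — 1.

1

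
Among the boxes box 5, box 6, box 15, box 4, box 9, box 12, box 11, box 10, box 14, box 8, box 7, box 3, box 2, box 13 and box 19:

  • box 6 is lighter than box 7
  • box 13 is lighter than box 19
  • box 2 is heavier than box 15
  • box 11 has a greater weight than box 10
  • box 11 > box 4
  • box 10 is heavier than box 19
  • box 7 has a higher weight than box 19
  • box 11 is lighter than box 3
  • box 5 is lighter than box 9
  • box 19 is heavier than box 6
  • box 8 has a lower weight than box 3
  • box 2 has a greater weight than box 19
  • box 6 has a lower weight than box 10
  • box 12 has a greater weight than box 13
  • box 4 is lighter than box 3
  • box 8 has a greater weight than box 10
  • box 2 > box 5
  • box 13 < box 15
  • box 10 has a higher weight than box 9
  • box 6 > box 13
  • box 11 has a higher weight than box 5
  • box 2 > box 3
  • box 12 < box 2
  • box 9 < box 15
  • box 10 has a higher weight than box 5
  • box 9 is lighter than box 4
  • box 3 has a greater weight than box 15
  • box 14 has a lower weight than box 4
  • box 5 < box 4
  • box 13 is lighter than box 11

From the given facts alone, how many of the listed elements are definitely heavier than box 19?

6

Directly above box 19: box 10, box 7, box 2.
One step further: box 11, box 8 (5 so far).
One step further: box 3 (6 so far).
Nothing else is reachable above box 19; 6 in all.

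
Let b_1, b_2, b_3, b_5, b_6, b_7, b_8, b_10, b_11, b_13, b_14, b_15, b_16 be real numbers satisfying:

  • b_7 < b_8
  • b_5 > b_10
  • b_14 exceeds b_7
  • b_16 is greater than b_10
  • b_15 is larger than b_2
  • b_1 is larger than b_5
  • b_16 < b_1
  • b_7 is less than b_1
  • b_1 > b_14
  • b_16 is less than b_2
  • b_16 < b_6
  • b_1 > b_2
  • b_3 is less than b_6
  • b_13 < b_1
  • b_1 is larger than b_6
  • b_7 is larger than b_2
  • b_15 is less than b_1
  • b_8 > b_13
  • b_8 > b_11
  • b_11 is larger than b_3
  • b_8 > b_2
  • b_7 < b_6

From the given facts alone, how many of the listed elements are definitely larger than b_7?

From b_7 the given relations immediately reach b_14, b_6, b_1, b_8.
No other element is forced above b_7 by the given relations, so the count is 4.

4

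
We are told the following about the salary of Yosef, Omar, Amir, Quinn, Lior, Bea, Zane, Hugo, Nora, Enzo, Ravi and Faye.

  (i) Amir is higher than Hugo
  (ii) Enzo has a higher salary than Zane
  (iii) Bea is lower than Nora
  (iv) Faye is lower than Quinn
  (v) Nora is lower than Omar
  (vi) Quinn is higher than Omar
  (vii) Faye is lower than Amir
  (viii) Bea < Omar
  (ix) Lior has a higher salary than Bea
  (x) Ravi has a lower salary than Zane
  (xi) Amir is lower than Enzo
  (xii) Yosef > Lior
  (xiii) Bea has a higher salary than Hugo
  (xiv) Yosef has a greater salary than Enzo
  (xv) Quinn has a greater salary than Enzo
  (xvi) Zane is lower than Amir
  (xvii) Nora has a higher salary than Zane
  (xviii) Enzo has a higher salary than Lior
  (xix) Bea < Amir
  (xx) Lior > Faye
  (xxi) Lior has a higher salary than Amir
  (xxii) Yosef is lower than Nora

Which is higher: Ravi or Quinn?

Quinn

Ravi < Zane and Zane < Amir give Ravi < Amir.
With Amir < Lior: Ravi < Zane < Amir < Lior.
Then Lior < Enzo extends the chain to Enzo.
With Enzo < Yosef: Ravi < Zane < Amir < Lior < Enzo < Yosef.
Then Yosef < Nora extends the chain to Nora.
Then Nora < Omar extends the chain to Omar.
With Omar < Quinn: Ravi < Zane < Amir < Lior < Enzo < Yosef < Nora < Omar < Quinn.
So Ravi < Quinn; Quinn is the higher of the two.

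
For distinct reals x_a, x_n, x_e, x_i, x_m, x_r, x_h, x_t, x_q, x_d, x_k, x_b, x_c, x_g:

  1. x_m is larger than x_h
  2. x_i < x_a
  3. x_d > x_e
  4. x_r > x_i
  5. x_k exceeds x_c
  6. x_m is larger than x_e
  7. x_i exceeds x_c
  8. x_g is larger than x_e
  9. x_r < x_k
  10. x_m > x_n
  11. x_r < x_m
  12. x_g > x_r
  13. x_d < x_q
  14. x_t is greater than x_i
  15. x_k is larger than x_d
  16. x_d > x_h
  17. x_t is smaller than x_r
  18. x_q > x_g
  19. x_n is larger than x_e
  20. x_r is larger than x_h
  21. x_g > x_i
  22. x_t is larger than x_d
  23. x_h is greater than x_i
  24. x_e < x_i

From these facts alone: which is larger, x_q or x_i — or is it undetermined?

x_i < x_h and x_h < x_d give x_i < x_d.
Then x_d < x_t extends the chain to x_t.
Then x_t < x_r extends the chain to x_r.
Then x_r < x_g extends the chain to x_g.
With x_g < x_q: x_i < x_h < x_d < x_t < x_r < x_g < x_q.
So x_q is larger.

x_q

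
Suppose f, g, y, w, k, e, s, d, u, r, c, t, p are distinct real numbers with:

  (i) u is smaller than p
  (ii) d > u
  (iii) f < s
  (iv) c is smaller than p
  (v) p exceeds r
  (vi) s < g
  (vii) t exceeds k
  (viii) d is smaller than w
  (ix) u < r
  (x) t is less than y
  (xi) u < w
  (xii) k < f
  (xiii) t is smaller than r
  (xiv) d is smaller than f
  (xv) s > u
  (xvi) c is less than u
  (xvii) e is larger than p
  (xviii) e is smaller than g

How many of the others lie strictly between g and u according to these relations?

The relations place u below g. An element lies strictly between them when it is forced above u and also forced below g.
Above u: {d, w, r, f, s, p, e}. Below g: {c, k, d, t, r, f, s, p, e}.
Intersection: {d, r, f, s, p, e} — 6.

6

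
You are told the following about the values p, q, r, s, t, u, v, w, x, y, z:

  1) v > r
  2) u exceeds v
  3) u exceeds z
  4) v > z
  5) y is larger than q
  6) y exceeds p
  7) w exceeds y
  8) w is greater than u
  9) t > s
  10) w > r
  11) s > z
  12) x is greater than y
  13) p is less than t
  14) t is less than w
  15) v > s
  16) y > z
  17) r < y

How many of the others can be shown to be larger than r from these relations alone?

Directly above r: v, y, w.
One step further: u, x (5 so far).
Nothing else is reachable above r; 5 in all.

5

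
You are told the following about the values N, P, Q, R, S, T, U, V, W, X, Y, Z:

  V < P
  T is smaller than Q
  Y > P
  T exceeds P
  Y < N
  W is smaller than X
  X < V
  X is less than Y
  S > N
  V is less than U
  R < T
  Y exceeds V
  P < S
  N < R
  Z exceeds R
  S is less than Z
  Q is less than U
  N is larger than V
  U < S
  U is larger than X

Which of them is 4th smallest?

Chaining the given pairs: W < X < V < P < Y < N < R < T < Q < U < S < Z.
Counting 4 from the smallest end gives P.

P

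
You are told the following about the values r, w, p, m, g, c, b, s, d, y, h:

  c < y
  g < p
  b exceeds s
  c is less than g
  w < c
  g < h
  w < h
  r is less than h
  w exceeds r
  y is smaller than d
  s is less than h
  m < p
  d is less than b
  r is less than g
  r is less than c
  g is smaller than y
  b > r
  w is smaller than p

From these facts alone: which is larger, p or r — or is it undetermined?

r < w < c < g < p, by transitivity through w, c, g.
So p is larger.

p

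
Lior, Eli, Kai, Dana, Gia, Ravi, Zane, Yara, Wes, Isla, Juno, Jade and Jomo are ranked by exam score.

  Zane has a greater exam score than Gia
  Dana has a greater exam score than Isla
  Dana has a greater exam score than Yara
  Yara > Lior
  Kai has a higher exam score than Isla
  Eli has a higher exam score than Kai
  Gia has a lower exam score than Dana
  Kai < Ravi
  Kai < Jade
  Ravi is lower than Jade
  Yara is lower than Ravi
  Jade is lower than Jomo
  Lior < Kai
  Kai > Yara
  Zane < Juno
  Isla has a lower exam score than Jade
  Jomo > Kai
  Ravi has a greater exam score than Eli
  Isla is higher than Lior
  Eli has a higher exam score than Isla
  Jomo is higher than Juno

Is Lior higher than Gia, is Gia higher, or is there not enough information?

Following every chain through Lior: above Lior we get Yara, Isla, Kai, Eli, Ravi, Jade, Jomo, Dana.
Gia is not reached, and no chain runs the other way from Gia to Lior.
So the given relations leave the order of Lior and Gia undetermined.

undetermined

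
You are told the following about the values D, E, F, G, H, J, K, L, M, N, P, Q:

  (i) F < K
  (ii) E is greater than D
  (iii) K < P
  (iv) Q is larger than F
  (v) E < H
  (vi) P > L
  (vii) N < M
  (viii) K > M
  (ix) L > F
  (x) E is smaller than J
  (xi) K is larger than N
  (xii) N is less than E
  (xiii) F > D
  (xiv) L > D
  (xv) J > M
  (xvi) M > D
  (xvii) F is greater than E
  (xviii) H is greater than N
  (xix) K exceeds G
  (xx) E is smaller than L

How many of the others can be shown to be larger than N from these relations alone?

From N the given relations immediately reach M, E, H, K.
From those, J, F, L, P — 8 in total.
From those, Q — 9 in total.
No other element is forced above N by the given relations, so the count is 9.

9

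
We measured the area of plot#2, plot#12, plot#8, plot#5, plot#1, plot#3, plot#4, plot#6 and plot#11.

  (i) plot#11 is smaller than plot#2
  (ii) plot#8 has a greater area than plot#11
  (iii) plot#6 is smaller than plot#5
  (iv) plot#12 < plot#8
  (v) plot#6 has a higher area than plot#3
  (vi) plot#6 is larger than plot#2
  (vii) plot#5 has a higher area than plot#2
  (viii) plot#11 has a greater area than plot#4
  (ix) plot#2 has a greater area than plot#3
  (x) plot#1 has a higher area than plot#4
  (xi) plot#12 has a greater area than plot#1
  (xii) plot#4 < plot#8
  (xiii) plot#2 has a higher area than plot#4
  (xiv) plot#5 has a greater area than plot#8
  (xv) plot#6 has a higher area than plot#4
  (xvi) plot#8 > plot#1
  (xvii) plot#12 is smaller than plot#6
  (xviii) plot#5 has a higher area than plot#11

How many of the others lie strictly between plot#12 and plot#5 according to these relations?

2

The relations place plot#12 below plot#5. An element lies strictly between them when it is forced above plot#12 and also forced below plot#5.
Above plot#12: {plot#8, plot#6}. Below plot#5: {plot#4, plot#3, plot#1, plot#11, plot#2, plot#8, plot#6}.
Intersection: {plot#8, plot#6} — 2.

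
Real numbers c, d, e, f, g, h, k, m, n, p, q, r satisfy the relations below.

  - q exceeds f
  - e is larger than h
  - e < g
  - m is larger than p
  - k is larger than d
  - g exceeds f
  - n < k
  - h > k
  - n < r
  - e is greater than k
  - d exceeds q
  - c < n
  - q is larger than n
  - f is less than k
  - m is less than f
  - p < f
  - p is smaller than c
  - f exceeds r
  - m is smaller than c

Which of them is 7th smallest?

Piecing the relations together gives one ordering: p < m < c < n < r < f < q < d < k < h < e < g.
The 7th smallest is q.

q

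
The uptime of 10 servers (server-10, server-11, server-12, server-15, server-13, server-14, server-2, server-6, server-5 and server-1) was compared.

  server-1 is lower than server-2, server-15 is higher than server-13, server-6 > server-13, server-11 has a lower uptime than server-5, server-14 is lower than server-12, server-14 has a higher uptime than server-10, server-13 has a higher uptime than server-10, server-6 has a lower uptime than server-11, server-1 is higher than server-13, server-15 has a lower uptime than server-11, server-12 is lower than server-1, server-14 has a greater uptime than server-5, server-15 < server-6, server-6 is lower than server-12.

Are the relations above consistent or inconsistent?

Every relation is compatible with server-10 < server-13 < server-15 < server-6 < server-11 < server-5 < server-14 < server-12 < server-1 < server-2; the set is consistent.

consistent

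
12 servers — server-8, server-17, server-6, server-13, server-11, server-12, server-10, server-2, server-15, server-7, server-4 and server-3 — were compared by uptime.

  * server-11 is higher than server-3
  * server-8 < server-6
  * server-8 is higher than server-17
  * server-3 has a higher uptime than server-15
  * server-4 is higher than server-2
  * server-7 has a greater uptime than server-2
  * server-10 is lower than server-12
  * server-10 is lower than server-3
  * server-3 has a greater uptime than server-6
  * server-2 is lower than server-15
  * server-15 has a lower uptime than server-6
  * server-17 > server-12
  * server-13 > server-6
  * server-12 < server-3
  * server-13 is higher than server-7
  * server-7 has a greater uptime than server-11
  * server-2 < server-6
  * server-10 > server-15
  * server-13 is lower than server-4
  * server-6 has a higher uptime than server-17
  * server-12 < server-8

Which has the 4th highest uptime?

Piecing the relations together gives one ordering: server-2 < server-15 < server-10 < server-12 < server-17 < server-8 < server-6 < server-3 < server-11 < server-7 < server-13 < server-4.
Counting 4 from the largest end gives server-11.

server-11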